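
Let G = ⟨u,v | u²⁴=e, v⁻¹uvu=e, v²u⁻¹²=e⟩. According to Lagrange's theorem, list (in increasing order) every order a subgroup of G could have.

|G| = 48 = 2⁴ · 3. By Lagrange's theorem the order of any subgroup divides 48; the divisors of 48 are 1, 2, 3, 4, 6, 8, 12, 16, 24, 48.

Answer: 1, 2, 3, 4, 6, 8, 12, 16, 24, 48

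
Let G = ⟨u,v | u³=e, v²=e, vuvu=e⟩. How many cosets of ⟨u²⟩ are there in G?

First find ord(u²) by computing successive powers:
  (u²)¹ = u², (u²)² = u, (u²)³ = e.
So |⟨u²⟩| = ord(u²) = 3. With |G| = 6, by Lagrange [G : ⟨u²⟩] = 6/3 = 2.

Answer: 2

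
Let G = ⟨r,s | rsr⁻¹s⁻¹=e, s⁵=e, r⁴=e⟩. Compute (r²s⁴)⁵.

Compute successive powers of (r²s⁴), reducing at each step:
  (r²s⁴)²: (r²s⁴) · r² = s⁴;   (s⁴) · s⁴ = s³
  (r²s⁴)³: (s³) · r² = r²s³;   (r²s³) · s⁴ = r²s²
  (r²s⁴)⁴: (r²s²) · r² = s²;   (s²) · s⁴ = s
  (r²s⁴)⁵: s · r² = r²s;   (r²s) · s⁴ = r²

Answer: r²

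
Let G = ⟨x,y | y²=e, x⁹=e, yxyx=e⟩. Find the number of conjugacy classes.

The conjugacy classes (representative and size) are:
  [e] (size 1), [x⁸] (size 2), [x⁷] (size 2), [x⁶] (size 2), [x⁵] (size 2), [x⁴y] (size 9).
Class equation: 1 + 2 + 2 + 2 + 2 + 9 = 18 = |G|. So G has 6 conjugacy classes.

Answer: 6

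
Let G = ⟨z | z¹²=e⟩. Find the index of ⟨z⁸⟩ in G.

First find ord(z⁸) by computing successive powers:
  (z⁸)¹ = z⁸, (z⁸)² = z⁴, (z⁸)³ = e.
So |⟨z⁸⟩| = ord(z⁸) = 3. With |G| = 12, by Lagrange [G : ⟨z⁸⟩] = 12/3 = 4.

Answer: 4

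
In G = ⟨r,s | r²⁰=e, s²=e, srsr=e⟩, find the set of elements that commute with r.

⟨r⟩ ⊆ C_G(r) since powers of r commute with r; so |C_G(r)| ≥ |⟨r⟩| = 20.
By orbit–stabilizer, |C_G(r)| = |G| / |conj. class of r| = 40 / 2 = 20.
The 20 elements commuting with r are {e, r, r², r³, r⁴, r⁵, r⁶, r⁷, r⁸, r⁹, r¹⁰, r¹¹, r¹², r¹³, r¹⁴, r¹⁵, r¹⁶, r¹⁷, r¹⁸, r¹⁹}.

Answer: {e, r, r², r³, r⁴, r⁵, r⁶, r⁷, r⁸, r⁹, r¹⁰, r¹¹, r¹², r¹³, r¹⁴, r¹⁵, r¹⁶, r¹⁷, r¹⁸, r¹⁹}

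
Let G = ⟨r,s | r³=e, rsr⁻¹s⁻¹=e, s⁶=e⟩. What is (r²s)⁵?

Compute successive powers of (r²s), reducing at each step:
  (r²s)²: (r²s) · r² = rs;   (rs) · s = rs²
  (r²s)³: (rs²) · r² = s²;   (s²) · s = s³
  (r²s)⁴: (s³) · r² = r²s³;   (r²s³) · s = r²s⁴
  (r²s)⁵: (r²s⁴) · r² = rs⁴;   (rs⁴) · s = rs⁵

Answer: rs⁵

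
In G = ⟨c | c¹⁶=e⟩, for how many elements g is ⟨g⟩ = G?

G is cyclic of order 16. An element generates G iff its order is 16, and a cyclic group of order 16 has exactly φ(16) = 8 such elements.

Answer: 8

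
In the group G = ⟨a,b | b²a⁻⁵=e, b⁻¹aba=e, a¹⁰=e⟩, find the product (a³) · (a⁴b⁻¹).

Compute (a³) · (a⁴b⁻¹) by multiplying left to right and reducing via the relations at each step:
  (a³) · a⁴ = a⁷
  (a⁷) · b⁻¹ = a²b

Answer: a²b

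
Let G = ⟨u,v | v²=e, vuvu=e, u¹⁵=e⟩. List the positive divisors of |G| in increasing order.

|G| = 30 = 2 · 3 · 5. By Lagrange's theorem the order of any subgroup divides 30; the divisors of 30 are 1, 2, 3, 5, 6, 10, 15, 30.

Answer: 1, 2, 3, 5, 6, 10, 15, 30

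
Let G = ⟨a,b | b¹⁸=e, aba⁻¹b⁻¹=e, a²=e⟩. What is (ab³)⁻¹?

The order of (ab³) is 6 (smallest k with (ab³)ᵏ = e), so (ab³)⁻¹ = (ab³)⁵ = ab¹⁵.
Check: (ab³) · (ab¹⁵) → (ab³) · a = b³;   (b³) · b¹⁵ = e, giving e as required.

Answer: ab¹⁵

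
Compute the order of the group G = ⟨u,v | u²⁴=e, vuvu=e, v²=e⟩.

Enumerate words in the generators, reducing via the relations: the distinct elements are
  {e, u, v, uv, u², u³, u⁴, u⁵, u⁶, u⁷, u⁸, u⁹, u²v, u²², u²³, u²¹, u²⁰, u³v, u¹², u¹³, u¹¹, u¹⁰, u¹⁴, u¹⁵, u¹⁶, u¹⁷, u¹⁸, u¹⁹, u⁴v, u⁵v, u⁶v, u⁷v, u⁸v, u⁹v, u²²v, u²³v, u²¹v, u²⁰v, u¹²v, u¹³v, u¹¹v, u¹⁰v, u¹⁴v, u¹⁵v, u¹⁶v, u¹⁷v, u¹⁸v, u¹⁹v}.
No further products give new elements, so |G| = 48.

Answer: 48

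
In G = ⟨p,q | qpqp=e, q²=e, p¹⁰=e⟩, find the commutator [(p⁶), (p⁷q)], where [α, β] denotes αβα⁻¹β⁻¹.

[(p⁶), (p⁷q)] = (p⁶)·(p⁷q)·(p⁶)⁻¹·(p⁷q)⁻¹.
  (p⁶) · (p⁷q) = p³q
  (p³q) · (p⁴) = p⁹q
  (p⁹q) · (p⁷q) = p²

Answer: p²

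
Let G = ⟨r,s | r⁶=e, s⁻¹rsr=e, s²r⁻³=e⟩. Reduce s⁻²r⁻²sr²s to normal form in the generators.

Multiply left to right, reducing at each step:
  (r³) · r⁻² = r
  r · s = rs
  (rs) · r² = r²s⁻¹
  (r²s⁻¹) · s = r²

Answer: r²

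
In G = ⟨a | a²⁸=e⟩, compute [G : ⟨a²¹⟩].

First find ord(a²¹) by computing successive powers:
  (a²¹)¹ = a²¹, (a²¹)² = a¹⁴, (a²¹)³ = a⁷, (a²¹)⁴ = e.
So |⟨a²¹⟩| = ord(a²¹) = 4. With |G| = 28, by Lagrange [G : ⟨a²¹⟩] = 28/4 = 7.

Answer: 7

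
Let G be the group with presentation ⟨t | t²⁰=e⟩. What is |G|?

G is generated by a single element, so G is cyclic. The relator gives t²⁰ = e and no smaller power is forced to be e, so the 20 powers {e, t, t², t³, t⁴, t⁵, t⁶, t⁷, t⁸, t⁹, t¹², t¹³, t¹¹, t¹⁰, t¹⁴, t¹⁵, t¹⁶, t¹⁷, t¹⁸, t¹⁹} are distinct. Hence |G| = 20.

Answer: 20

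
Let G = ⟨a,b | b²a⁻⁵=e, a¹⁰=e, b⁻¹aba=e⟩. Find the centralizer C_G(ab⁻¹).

⟨ab⁻¹⟩ ⊆ C_G(ab⁻¹) since powers of ab⁻¹ commute with ab⁻¹; so |C_G(ab⁻¹)| ≥ |⟨ab⁻¹⟩| = 4.
By orbit–stabilizer, |C_G(ab⁻¹)| = |G| / |conj. class of ab⁻¹| = 20 / 5 = 4.
The 4 elements commuting with ab⁻¹ are {e, a⁵, ab, ab⁻¹}.

Answer: {e, a⁵, ab, ab⁻¹}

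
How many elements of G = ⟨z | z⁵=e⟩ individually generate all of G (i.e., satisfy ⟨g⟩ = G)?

G is cyclic of order 5. An element generates G iff its order is 5, and a cyclic group of order 5 has exactly φ(5) = 4 such elements.

Answer: 4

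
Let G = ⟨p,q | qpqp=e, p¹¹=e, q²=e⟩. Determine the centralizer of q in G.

⟨q⟩ ⊆ C_G(q) since powers of q commute with q; so |C_G(q)| ≥ |⟨q⟩| = 2.
By orbit–stabilizer, |C_G(q)| = |G| / |conj. class of q| = 22 / 11 = 2.
The 2 elements commuting with q are {e, q}.

Answer: {e, q}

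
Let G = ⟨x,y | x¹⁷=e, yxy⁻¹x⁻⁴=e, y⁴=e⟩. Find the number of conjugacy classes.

The conjugacy classes (representative and size) are:
  [e] (size 1), [x⁴] (size 4), [x²] (size 4), [x⁵] (size 4), [x¹¹] (size 4), [x⁷y] (size 17), [x³y²] (size 17), [x⁹y³] (size 17).
Class equation: 1 + 4 + 4 + 4 + 4 + 17 + 17 + 17 = 68 = |G|. So G has 8 conjugacy classes.

Answer: 8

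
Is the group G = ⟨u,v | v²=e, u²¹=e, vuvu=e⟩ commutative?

u·v = uv but v·u = u²⁰v, so u·v ≠ v·u and G is not abelian.

Answer: No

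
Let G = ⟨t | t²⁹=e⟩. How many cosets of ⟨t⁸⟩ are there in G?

First find ord(t⁸) by computing successive powers:
  (t⁸)¹ = t⁸, (t⁸)² = t¹⁶, (t⁸)³ = t²⁴, (t⁸)⁴ = t³, (t⁸)⁵ = t¹¹, (t⁸)⁶ = t¹⁹, (t⁸)⁷ = t²⁷, (t⁸)⁸ = t⁶, (t⁸)⁹ = t¹⁴, (t⁸)¹⁰ = t²², (t⁸)¹¹ = t, (t⁸)¹² = t⁹, (t⁸)¹³ = t¹⁷, (t⁸)¹⁴ = t²⁵, (t⁸)¹⁵ = t⁴, (t⁸)¹⁶ = t¹², (t⁸)¹⁷ = t²⁰, (t⁸)¹⁸ = t²⁸, (t⁸)¹⁹ = t⁷, (t⁸)²⁰ = t¹⁵, (t⁸)²¹ = t²³, (t⁸)²² = t², (t⁸)²³ = t¹⁰, (t⁸)²⁴ = t¹⁸, (t⁸)²⁵ = t²⁶, (t⁸)²⁶ = t⁵, (t⁸)²⁷ = t¹³, (t⁸)²⁸ = t²¹, (t⁸)²⁹ = e.
So |⟨t⁸⟩| = ord(t⁸) = 29. With |G| = 29, by Lagrange [G : ⟨t⁸⟩] = 29/29 = 1.

Answer: 1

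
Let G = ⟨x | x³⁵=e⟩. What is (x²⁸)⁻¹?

The order of (x²⁸) is 5 (smallest k with (x²⁸)ᵏ = e), so (x²⁸)⁻¹ = (x²⁸)⁴ = x⁷.
Check: (x²⁸) · (x⁷) → (x²⁸) · x⁷ = e, giving e as required.

Answer: x⁷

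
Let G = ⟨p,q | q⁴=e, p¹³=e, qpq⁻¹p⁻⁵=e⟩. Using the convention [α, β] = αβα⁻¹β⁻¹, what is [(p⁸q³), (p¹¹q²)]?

[(p⁸q³), (p¹¹q²)] = (p⁸q³)·(p¹¹q²)·(p⁸q³)⁻¹·(p¹¹q²)⁻¹.
  (p⁸q³) · (p¹¹q²) = p⁵q
  (p⁵q) · (p¹²q) = q²
  (q²) · (p¹¹q²) = p²

Answer: p²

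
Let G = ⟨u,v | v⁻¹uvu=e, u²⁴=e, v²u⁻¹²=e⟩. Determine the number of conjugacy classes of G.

The conjugacy classes (representative and size) are:
  [e] (size 1), [u] (size 2), [u²] (size 2), [u³] (size 2), [u⁴] (size 2), [u⁵] (size 2), [u¹⁸] (size 2), [u⁷] (size 2), [u¹⁶] (size 2), [u¹⁵] (size 2), [u¹⁴] (size 2), [u¹³] (size 2), [u¹²] (size 1), [u⁶v] (size 12), [u⁵v⁻¹] (size 12).
Class equation: 1 + 2 + 2 + 2 + 2 + 2 + 2 + 2 + 2 + 2 + 2 + 2 + 1 + 12 + 12 = 48 = |G|. So G has 15 conjugacy classes.

Answer: 15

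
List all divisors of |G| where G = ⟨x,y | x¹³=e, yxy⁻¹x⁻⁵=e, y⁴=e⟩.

|G| = 52 = 2² · 13. By Lagrange's theorem the order of any subgroup divides 52; the divisors of 52 are 1, 2, 4, 13, 26, 52.

Answer: 1, 2, 4, 13, 26, 52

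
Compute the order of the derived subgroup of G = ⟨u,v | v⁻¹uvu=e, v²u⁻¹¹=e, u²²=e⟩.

G' = [G, G] is generated by all commutators. The generator-pair commutators are: [u, v] = u².
The subgroup they normally generate is {e, u², u⁴, u⁶, u⁸, u¹⁰, u¹², u¹⁴, u¹⁶, u¹⁸, u²⁰}, of order 11.
Check: |G/G'| = 44/11 = 4 is the order of the abelianisation.

Answer: 11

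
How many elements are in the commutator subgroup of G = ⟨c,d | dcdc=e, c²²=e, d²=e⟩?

G' = [G, G] is generated by all commutators. The generator-pair commutators are: [c, d] = c².
The subgroup they normally generate is {e, c², c⁴, c⁶, c⁸, c¹⁰, c¹², c¹⁴, c¹⁶, c¹⁸, c²⁰}, of order 11.
Check: |G/G'| = 44/11 = 4 is the order of the abelianisation.

Answer: 11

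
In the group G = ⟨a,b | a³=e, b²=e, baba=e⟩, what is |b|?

Compute successive powers until reaching e:
  b¹ = b, b² = e.
The smallest positive k with bᵏ = e is 2.

Answer: 2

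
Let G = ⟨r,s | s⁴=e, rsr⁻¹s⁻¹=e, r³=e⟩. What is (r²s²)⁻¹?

The order of (r²s²) is 6 (smallest k with (r²s²)ᵏ = e), so (r²s²)⁻¹ = (r²s²)⁵ = rs².
Check: (r²s²) · (rs²) → (r²s²) · r = s²;   (s²) · s² = e, giving e as required.

Answer: rs²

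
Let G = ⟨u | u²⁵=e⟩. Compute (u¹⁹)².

Compute successive powers of (u¹⁹), reducing at each step:
  (u¹⁹)²: (u¹⁹) · u¹⁹ = u¹³

Answer: u¹³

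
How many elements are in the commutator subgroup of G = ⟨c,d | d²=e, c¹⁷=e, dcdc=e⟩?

G' = [G, G] is generated by all commutators. The generator-pair commutators are: [c, d] = c².
The subgroup they normally generate is {e, c, c², c³, c⁴, c⁵, c⁶, c⁷, c⁸, c⁹, c¹⁰, c¹¹, c¹², c¹³, c¹⁴, c¹⁵, c¹⁶}, of order 17.
Check: |G/G'| = 34/17 = 2 is the order of the abelianisation.

Answer: 17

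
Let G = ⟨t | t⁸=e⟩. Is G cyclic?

|G| = 8. The element t has order 8 (its powers give 8 distinct elements), so ⟨t⟩ = G and G is cyclic.

Answer: Yes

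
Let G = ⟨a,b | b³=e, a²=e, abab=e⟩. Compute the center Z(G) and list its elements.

An element z ∈ Z(G) iff z commutes with every generator.
For example e is central: e·a = a = a·e; e·b = b = b·e.
Whereas a ∉ Z(G) since a·b = ab ≠ ab² = b·a.
Checking each of the 6 elements this way gives Z(G) = {e}, of order 1.

Answer: {e}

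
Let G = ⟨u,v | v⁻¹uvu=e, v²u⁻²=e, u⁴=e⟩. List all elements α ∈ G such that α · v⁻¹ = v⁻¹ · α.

⟨v⁻¹⟩ ⊆ C_G(v⁻¹) since powers of v⁻¹ commute with v⁻¹; so |C_G(v⁻¹)| ≥ |⟨v⁻¹⟩| = 4.
By orbit–stabilizer, |C_G(v⁻¹)| = |G| / |conj. class of v⁻¹| = 8 / 2 = 4.
The 4 elements commuting with v⁻¹ are {e, u², v, v⁻¹}.

Answer: {e, u², v, v⁻¹}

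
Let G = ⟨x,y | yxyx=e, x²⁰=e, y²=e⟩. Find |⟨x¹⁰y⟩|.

|⟨x¹⁰y⟩| equals the order of x¹⁰y. Compute successive powers until reaching e:
  (x¹⁰y)¹ = x¹⁰y, (x¹⁰y)² = e.
The smallest positive k with (x¹⁰y)ᵏ = e is 2, so |⟨x¹⁰y⟩| = 2.

Answer: 2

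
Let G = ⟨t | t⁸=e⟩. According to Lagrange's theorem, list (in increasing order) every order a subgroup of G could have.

|G| = 8 = 2³. By Lagrange's theorem the order of any subgroup divides 8; the divisors of 8 are 1, 2, 4, 8.

Answer: 1, 2, 4, 8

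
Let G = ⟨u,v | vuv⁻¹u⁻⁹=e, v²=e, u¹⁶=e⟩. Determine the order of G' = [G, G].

G' = [G, G] is generated by all commutators. The generator-pair commutators are: [u, v] = u⁸.
The subgroup they normally generate is {e, u⁸}, of order 2.
Check: |G/G'| = 32/2 = 16 is the order of the abelianisation.

Answer: 2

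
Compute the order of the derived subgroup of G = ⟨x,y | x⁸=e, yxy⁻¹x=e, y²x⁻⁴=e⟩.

G' = [G, G] is generated by all commutators. The generator-pair commutators are: [x, y] = x².
The subgroup they normally generate is {e, x², x⁴, x⁶}, of order 4.
Check: |G/G'| = 16/4 = 4 is the order of the abelianisation.

Answer: 4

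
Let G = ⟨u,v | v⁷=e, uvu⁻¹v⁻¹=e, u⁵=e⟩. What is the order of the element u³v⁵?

Compute successive powers until reaching e:
  (u³v⁵)¹ = u³v⁵, (u³v⁵)² = uv³, (u³v⁵)³ = u⁴v, (u³v⁵)⁴ = u²v⁶, (u³v⁵)⁵ = v⁴, (u³v⁵)⁶ = u³v², (u³v⁵)⁷ = u, (u³v⁵)⁸ = u⁴v⁵, (u³v⁵)⁹ = u²v³, (u³v⁵)¹⁰ = v, (u³v⁵)¹¹ = u³v⁶, (u³v⁵)¹² = uv⁴, (u³v⁵)¹³ = u⁴v², (u³v⁵)¹⁴ = u², (u³v⁵)¹⁵ = v⁵, (u³v⁵)¹⁶ = u³v³, (u³v⁵)¹⁷ = uv, (u³v⁵)¹⁸ = u⁴v⁶, (u³v⁵)¹⁹ = u²v⁴, (u³v⁵)²⁰ = v², (u³v⁵)²¹ = u³, (u³v⁵)²² = uv⁵, (u³v⁵)²³ = u⁴v³, (u³v⁵)²⁴ = u²v, (u³v⁵)²⁵ = v⁶, (u³v⁵)²⁶ = u³v⁴, (u³v⁵)²⁷ = uv², (u³v⁵)²⁸ = u⁴, (u³v⁵)²⁹ = u²v⁵, (u³v⁵)³⁰ = v³, (u³v⁵)³¹ = u³v, (u³v⁵)³² = uv⁶, (u³v⁵)³³ = u⁴v⁴, (u³v⁵)³⁴ = u²v², (u³v⁵)³⁵ = e.
The smallest positive k with (u³v⁵)ᵏ = e is 35.

Answer: 35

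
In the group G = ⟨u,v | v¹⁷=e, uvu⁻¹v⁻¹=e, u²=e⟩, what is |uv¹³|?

Compute successive powers until reaching e:
  (uv¹³)¹ = uv¹³, (uv¹³)² = v⁹, (uv¹³)³ = uv⁵, (uv¹³)⁴ = v, (uv¹³)⁵ = uv¹⁴, (uv¹³)⁶ = v¹⁰, (uv¹³)⁷ = uv⁶, (uv¹³)⁸ = v², (uv¹³)⁹ = uv¹⁵, (uv¹³)¹⁰ = v¹¹, (uv¹³)¹¹ = uv⁷, (uv¹³)¹² = v³, (uv¹³)¹³ = uv¹⁶, (uv¹³)¹⁴ = v¹², (uv¹³)¹⁵ = uv⁸, (uv¹³)¹⁶ = v⁴, (uv¹³)¹⁷ = u, (uv¹³)¹⁸ = v¹³, (uv¹³)¹⁹ = uv⁹, (uv¹³)²⁰ = v⁵, (uv¹³)²¹ = uv, (uv¹³)²² = v¹⁴, (uv¹³)²³ = uv¹⁰, (uv¹³)²⁴ = v⁶, (uv¹³)²⁵ = uv², (uv¹³)²⁶ = v¹⁵, (uv¹³)²⁷ = uv¹¹, (uv¹³)²⁸ = v⁷, (uv¹³)²⁹ = uv³, (uv¹³)³⁰ = v¹⁶, (uv¹³)³¹ = uv¹², (uv¹³)³² = v⁸, (uv¹³)³³ = uv⁴, (uv¹³)³⁴ = e.
The smallest positive k with (uv¹³)ᵏ = e is 34.

Answer: 34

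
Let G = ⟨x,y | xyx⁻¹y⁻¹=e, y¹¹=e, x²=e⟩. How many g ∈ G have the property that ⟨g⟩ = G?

G is cyclic of order 22. An element generates G iff its order is 22, and a cyclic group of order 22 has exactly φ(22) = 10 such elements.

Answer: 10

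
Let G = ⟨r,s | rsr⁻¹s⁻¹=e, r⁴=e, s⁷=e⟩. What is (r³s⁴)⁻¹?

The order of (r³s⁴) is 28 (smallest k with (r³s⁴)ᵏ = e), so (r³s⁴)⁻¹ = (r³s⁴)²⁷ = rs³.
Check: (r³s⁴) · (rs³) → (r³s⁴) · r = s⁴;   (s⁴) · s³ = e, giving e as required.

Answer: rs³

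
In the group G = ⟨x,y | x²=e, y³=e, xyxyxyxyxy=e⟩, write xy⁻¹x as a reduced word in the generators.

Multiply left to right, reducing at each step:
  x · y⁻¹ = xy²
  (xy²) · x = xy²x

Answer: xy²x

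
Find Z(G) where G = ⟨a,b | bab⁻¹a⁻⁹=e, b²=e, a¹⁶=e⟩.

An element z ∈ Z(G) iff z commutes with every generator.
For example a² is central: (a²)·a = a³ = a·(a²); (a²)·b = a²b = b·(a²).
Whereas a ∉ Z(G) since a·b = ab ≠ a⁹b = b·a.
Checking each of the 32 elements this way gives Z(G) = {e, a², a⁴, a⁶, a⁸, a¹⁰, a¹², a¹⁴}, of order 8.

Answer: {e, a², a⁴, a⁶, a⁸, a¹⁰, a¹², a¹⁴}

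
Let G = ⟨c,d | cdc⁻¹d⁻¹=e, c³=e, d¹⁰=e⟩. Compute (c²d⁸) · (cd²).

Compute (c²d⁸) · (cd²) by multiplying left to right and reducing via the relations at each step:
  (c²d⁸) · c = d⁸
  (d⁸) · d² = e

Answer: e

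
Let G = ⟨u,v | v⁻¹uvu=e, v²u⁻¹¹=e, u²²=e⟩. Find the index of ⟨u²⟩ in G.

First find ord(u²) by computing successive powers:
  (u²)¹ = u², (u²)² = u⁴, (u²)³ = u⁶, (u²)⁴ = u⁸, (u²)⁵ = u¹⁰, (u²)⁶ = u¹², (u²)⁷ = u¹⁴, (u²)⁸ = u¹⁶, (u²)⁹ = u¹⁸, (u²)¹⁰ = u²⁰, (u²)¹¹ = e.
So |⟨u²⟩| = ord(u²) = 11. With |G| = 44, by Lagrange [G : ⟨u²⟩] = 44/11 = 4.

Answer: 4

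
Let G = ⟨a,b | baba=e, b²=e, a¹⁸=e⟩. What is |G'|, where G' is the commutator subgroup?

G' = [G, G] is generated by all commutators. The generator-pair commutators are: [a, b] = a².
The subgroup they normally generate is {e, a², a⁴, a⁶, a⁸, a¹⁰, a¹², a¹⁴, a¹⁶}, of order 9.
Check: |G/G'| = 36/9 = 4 is the order of the abelianisation.

Answer: 9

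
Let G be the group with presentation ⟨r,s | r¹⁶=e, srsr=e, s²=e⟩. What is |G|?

Enumerate words in the generators, reducing via the relations: the distinct elements are
  {e, r, s, rs, r², r³, r⁴, r⁵, r⁶, r⁷, r⁸, r⁹, r²s, r³s, r¹², r¹³, r¹¹, r¹⁰, r¹⁴, r¹⁵, r⁴s, r⁵s, r⁶s, r⁷s, r⁸s, r⁹s, r¹²s, r¹³s, r¹¹s, r¹⁰s, r¹⁴s, r¹⁵s}.
No further products give new elements, so |G| = 32.

Answer: 32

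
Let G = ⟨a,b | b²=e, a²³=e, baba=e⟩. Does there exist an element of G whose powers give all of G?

Every cyclic group is abelian. But a·b = ab while b·a = a²²b, so a·b ≠ b·a and G is not abelian. Hence G is not cyclic.

Answer: No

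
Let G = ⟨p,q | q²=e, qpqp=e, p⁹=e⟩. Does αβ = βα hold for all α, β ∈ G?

p·q = pq but q·p = p⁸q, so p·q ≠ q·p and G is not abelian.

Answer: No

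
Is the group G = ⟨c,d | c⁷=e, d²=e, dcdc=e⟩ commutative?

c·d = cd but d·c = c⁶d, so c·d ≠ d·c and G is not abelian.

Answer: No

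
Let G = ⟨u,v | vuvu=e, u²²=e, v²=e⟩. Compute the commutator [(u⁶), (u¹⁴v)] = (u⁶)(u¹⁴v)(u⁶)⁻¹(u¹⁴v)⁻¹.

[(u⁶), (u¹⁴v)] = (u⁶)·(u¹⁴v)·(u⁶)⁻¹·(u¹⁴v)⁻¹.
  (u⁶) · (u¹⁴v) = u²⁰v
  (u²⁰v) · (u¹⁶) = u⁴v
  (u⁴v) · (u¹⁴v) = u¹²

Answer: u¹²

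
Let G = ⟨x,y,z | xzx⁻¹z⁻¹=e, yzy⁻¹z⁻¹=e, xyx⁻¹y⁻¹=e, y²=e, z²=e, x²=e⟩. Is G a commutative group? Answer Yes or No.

Each pair of generators commutes: x·y = xy = y·x; x·z = xz = z·x; y·z = yz = z·y. Since the generators pairwise commute, every element of G commutes with every other, so G is abelian.

Answer: Yes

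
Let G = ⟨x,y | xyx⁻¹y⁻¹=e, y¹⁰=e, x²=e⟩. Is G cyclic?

|G| = 20, but the maximum element order in G is 10 < 20. No single element generates all of G, so G is not cyclic.

Answer: No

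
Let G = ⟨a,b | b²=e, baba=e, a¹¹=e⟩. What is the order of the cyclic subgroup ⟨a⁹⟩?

|⟨a⁹⟩| equals the order of a⁹. Compute successive powers until reaching e:
  (a⁹)¹ = a⁹, (a⁹)² = a⁷, (a⁹)³ = a⁵, (a⁹)⁴ = a³, (a⁹)⁵ = a, (a⁹)⁶ = a¹⁰, (a⁹)⁷ = a⁸, (a⁹)⁸ = a⁶, (a⁹)⁹ = a⁴, (a⁹)¹⁰ = a², (a⁹)¹¹ = e.
The smallest positive k with (a⁹)ᵏ = e is 11, so |⟨a⁹⟩| = 11.

Answer: 11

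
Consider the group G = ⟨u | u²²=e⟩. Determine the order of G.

G is generated by a single element, so G is cyclic. The relator gives u²² = e and no smaller power is forced to be e, so the 22 powers {e, u, u², u³, u⁴, u⁵, u⁶, u⁷, u⁸, u⁹, u²¹, u²⁰, u¹², u¹³, u¹¹, u¹⁰, u¹⁴, u¹⁵, u¹⁶, u¹⁷, u¹⁸, u¹⁹} are distinct. Hence |G| = 22.

Answer: 22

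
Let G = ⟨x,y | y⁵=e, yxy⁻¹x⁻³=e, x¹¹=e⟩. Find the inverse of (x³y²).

The order of (x³y²) is 5 (smallest k with (x³y²)ᵏ = e), so (x³y²)⁻¹ = (x³y²)⁴ = x⁷y³.
Check: (x³y²) · (x⁷y³) → (x³y²) · x⁷ = y²;   (y²) · y³ = e, giving e as required.

Answer: x⁷y³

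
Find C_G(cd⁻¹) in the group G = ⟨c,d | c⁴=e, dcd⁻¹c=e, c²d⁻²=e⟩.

⟨cd⁻¹⟩ ⊆ C_G(cd⁻¹) since powers of cd⁻¹ commute with cd⁻¹; so |C_G(cd⁻¹)| ≥ |⟨cd⁻¹⟩| = 4.
By orbit–stabilizer, |C_G(cd⁻¹)| = |G| / |conj. class of cd⁻¹| = 8 / 2 = 4.
The 4 elements commuting with cd⁻¹ are {e, c², cd⁻¹, cd}.

Answer: {e, c², cd⁻¹, cd}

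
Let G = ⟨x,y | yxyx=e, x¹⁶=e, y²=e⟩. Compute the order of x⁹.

Compute successive powers until reaching e:
  (x⁹)¹ = x⁹, (x⁹)² = x², (x⁹)³ = x¹¹, (x⁹)⁴ = x⁴, (x⁹)⁵ = x¹³, (x⁹)⁶ = x⁶, (x⁹)⁷ = x¹⁵, (x⁹)⁸ = x⁸, (x⁹)⁹ = x, (x⁹)¹⁰ = x¹⁰, (x⁹)¹¹ = x³, (x⁹)¹² = x¹², (x⁹)¹³ = x⁵, (x⁹)¹⁴ = x¹⁴, (x⁹)¹⁵ = x⁷, (x⁹)¹⁶ = e.
The smallest positive k with (x⁹)ᵏ = e is 16.

Answer: 16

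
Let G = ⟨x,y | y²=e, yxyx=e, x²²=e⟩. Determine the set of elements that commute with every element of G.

An element z ∈ Z(G) iff z commutes with every generator.
For example x¹¹ is central: (x¹¹)·x = x¹² = x·(x¹¹); (x¹¹)·y = x¹¹y = y·(x¹¹).
Whereas x ∉ Z(G) since x·y = xy ≠ x²¹y = y·x.
Checking each of the 44 elements this way gives Z(G) = {e, x¹¹}, of order 2.

Answer: {e, x¹¹}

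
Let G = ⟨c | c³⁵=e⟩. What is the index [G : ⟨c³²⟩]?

First find ord(c³²) by computing successive powers:
  (c³²)¹ = c³², (c³²)² = c²⁹, (c³²)³ = c²⁶, (c³²)⁴ = c²³, (c³²)⁵ = c²⁰, (c³²)⁶ = c¹⁷, (c³²)⁷ = c¹⁴, (c³²)⁸ = c¹¹, (c³²)⁹ = c⁸, (c³²)¹⁰ = c⁵, (c³²)¹¹ = c², (c³²)¹² = c³⁴, (c³²)¹³ = c³¹, (c³²)¹⁴ = c²⁸, (c³²)¹⁵ = c²⁵, (c³²)¹⁶ = c²², (c³²)¹⁷ = c¹⁹, (c³²)¹⁸ = c¹⁶, (c³²)¹⁹ = c¹³, (c³²)²⁰ = c¹⁰, (c³²)²¹ = c⁷, (c³²)²² = c⁴, (c³²)²³ = c, (c³²)²⁴ = c³³, (c³²)²⁵ = c³⁰, (c³²)²⁶ = c²⁷, (c³²)²⁷ = c²⁴, (c³²)²⁸ = c²¹, (c³²)²⁹ = c¹⁸, (c³²)³⁰ = c¹⁵, (c³²)³¹ = c¹², (c³²)³² = c⁹, (c³²)³³ = c⁶, (c³²)³⁴ = c³, (c³²)³⁵ = e.
So |⟨c³²⟩| = ord(c³²) = 35. With |G| = 35, by Lagrange [G : ⟨c³²⟩] = 35/35 = 1.

Answer: 1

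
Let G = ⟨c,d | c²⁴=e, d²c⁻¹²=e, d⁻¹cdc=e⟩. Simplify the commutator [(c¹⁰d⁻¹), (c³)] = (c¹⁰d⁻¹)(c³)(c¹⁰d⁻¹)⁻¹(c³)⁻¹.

[(c¹⁰d⁻¹), (c³)] = (c¹⁰d⁻¹)·(c³)·(c¹⁰d⁻¹)⁻¹·(c³)⁻¹.
  (c¹⁰d⁻¹) · (c³) = c⁷d⁻¹
  (c⁷d⁻¹) · (c¹⁰d) = c²¹
  (c²¹) · (c²¹) = c¹⁸

Answer: c¹⁸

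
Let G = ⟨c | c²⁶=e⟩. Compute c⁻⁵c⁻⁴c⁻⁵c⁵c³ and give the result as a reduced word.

Multiply left to right, reducing at each step:
  (c²¹) · c⁻⁴ = c¹⁷
  (c¹⁷) · c⁻⁵ = c¹²
  (c¹²) · c⁵ = c¹⁷
  (c¹⁷) · c³ = c²⁰

Answer: c²⁰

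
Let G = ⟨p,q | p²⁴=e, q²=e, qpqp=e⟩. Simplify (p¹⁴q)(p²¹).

Compute (p¹⁴q) · (p²¹) by multiplying left to right and reducing via the relations at each step:
  (p¹⁴q) · p²¹ = p¹⁷q

Answer: p¹⁷q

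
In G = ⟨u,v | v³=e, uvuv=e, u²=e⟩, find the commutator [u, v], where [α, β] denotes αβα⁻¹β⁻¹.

[u, v] = u·v·u⁻¹·v⁻¹.
  u · v = uv
  (uv) · u = v²
  (v²) · (v²) = v

Answer: v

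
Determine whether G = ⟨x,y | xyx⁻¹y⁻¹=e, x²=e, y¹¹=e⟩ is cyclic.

|G| = 22. The element xy has order 22 (its powers give 22 distinct elements), so ⟨xy⟩ = G and G is cyclic.

Answer: Yes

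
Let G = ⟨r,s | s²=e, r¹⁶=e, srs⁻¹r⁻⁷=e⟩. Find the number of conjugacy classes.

The conjugacy classes (representative and size) are:
  [e] (size 1), [r] (size 2), [r¹⁴] (size 2), [r³] (size 2), [r⁴] (size 2), [r¹⁰] (size 2), [r⁸] (size 1), [r⁹] (size 2), [r¹¹] (size 2), [r¹⁰s] (size 8), [rs] (size 8).
Class equation: 1 + 2 + 2 + 2 + 2 + 2 + 1 + 2 + 2 + 8 + 8 = 32 = |G|. So G has 11 conjugacy classes.

Answer: 11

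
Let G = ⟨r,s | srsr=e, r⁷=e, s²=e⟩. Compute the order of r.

Compute successive powers until reaching e:
  r¹ = r, r² = r², r³ = r³, r⁴ = r⁴, r⁵ = r⁵, r⁶ = r⁶, r⁷ = e.
The smallest positive k with rᵏ = e is 7.

Answer: 7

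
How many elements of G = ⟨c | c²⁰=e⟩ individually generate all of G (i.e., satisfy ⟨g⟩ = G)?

G is cyclic of order 20. An element generates G iff its order is 20, and a cyclic group of order 20 has exactly φ(20) = 8 such elements.

Answer: 8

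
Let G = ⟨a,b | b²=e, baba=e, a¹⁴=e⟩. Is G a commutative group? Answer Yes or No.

a·b = ab but b·a = a¹³b, so a·b ≠ b·a and G is not abelian.

Answer: No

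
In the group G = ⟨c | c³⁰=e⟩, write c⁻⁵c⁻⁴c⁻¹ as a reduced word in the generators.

Multiply left to right, reducing at each step:
  (c²⁵) · c⁻⁴ = c²¹
  (c²¹) · c⁻¹ = c²⁰

Answer: c²⁰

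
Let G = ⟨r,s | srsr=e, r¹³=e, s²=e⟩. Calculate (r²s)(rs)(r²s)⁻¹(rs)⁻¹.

[(r²s), (rs)] = (r²s)·(rs)·(r²s)⁻¹·(rs)⁻¹.
  (r²s) · (rs) = r
  r · (r²s) = r³s
  (r³s) · (rs) = r²

Answer: r²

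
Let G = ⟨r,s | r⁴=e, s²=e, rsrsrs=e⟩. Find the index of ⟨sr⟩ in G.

First find ord(sr) by computing successive powers:
  (sr)¹ = sr, (sr)² = r³s, (sr)³ = e.
So |⟨sr⟩| = ord(sr) = 3. With |G| = 24, by Lagrange [G : ⟨sr⟩] = 24/3 = 8.

Answer: 8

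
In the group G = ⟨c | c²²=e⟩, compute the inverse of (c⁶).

The order of (c⁶) is 11 (smallest k with (c⁶)ᵏ = e), so (c⁶)⁻¹ = (c⁶)¹⁰ = c¹⁶.
Check: (c⁶) · (c¹⁶) → (c⁶) · c¹⁶ = e, giving e as required.

Answer: c¹⁶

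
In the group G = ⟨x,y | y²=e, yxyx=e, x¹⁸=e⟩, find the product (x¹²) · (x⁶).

Compute (x¹²) · (x⁶) by multiplying left to right and reducing via the relations at each step:
  (x¹²) · x⁶ = e

Answer: e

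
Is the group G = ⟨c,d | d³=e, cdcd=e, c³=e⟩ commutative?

c·d = cd but d·c = c²d², so c·d ≠ d·c and G is not abelian.

Answer: No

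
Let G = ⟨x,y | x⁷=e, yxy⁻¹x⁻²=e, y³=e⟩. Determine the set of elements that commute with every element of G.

An element z ∈ Z(G) iff z commutes with every generator.
For example e is central: e·x = x = x·e; e·y = y = y·e.
Whereas x ∉ Z(G) since x·y = xy ≠ x²y = y·x.
Checking each of the 21 elements this way gives Z(G) = {e}, of order 1.

Answer: {e}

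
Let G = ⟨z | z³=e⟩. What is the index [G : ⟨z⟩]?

First find ord(z) by computing successive powers:
  z¹ = z, z² = z², z³ = e.
So |⟨z⟩| = ord(z) = 3. With |G| = 3, by Lagrange [G : ⟨z⟩] = 3/3 = 1.

Answer: 1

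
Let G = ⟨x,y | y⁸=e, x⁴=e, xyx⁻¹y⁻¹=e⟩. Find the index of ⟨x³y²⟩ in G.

First find ord(x³y²) by computing successive powers:
  (x³y²)¹ = x³y², (x³y²)² = x²y⁴, (x³y²)³ = xy⁶, (x³y²)⁴ = e.
So |⟨x³y²⟩| = ord(x³y²) = 4. With |G| = 32, by Lagrange [G : ⟨x³y²⟩] = 32/4 = 8.

Answer: 8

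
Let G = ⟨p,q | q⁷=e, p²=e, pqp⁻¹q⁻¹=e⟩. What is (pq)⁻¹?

The order of (pq) is 14 (smallest k with (pq)ᵏ = e), so (pq)⁻¹ = (pq)¹³ = pq⁶.
Check: (pq) · (pq⁶) → (pq) · p = q;   q · q⁶ = e, giving e as required.

Answer: pq⁶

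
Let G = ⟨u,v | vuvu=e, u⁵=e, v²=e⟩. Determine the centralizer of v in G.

⟨v⟩ ⊆ C_G(v) since powers of v commute with v; so |C_G(v)| ≥ |⟨v⟩| = 2.
By orbit–stabilizer, |C_G(v)| = |G| / |conj. class of v| = 10 / 5 = 2.
The 2 elements commuting with v are {e, v}.

Answer: {e, v}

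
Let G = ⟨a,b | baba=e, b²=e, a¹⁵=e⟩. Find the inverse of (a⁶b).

The order of (a⁶b) is 2 (smallest k with (a⁶b)ᵏ = e), so (a⁶b)⁻¹ = (a⁶b)¹ = a⁶b.
Check: (a⁶b) · (a⁶b) → (a⁶b) · a⁶ = b;   b · b = e, giving e as required.

Answer: a⁶b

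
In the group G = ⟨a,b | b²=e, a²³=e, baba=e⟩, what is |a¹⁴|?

Compute successive powers until reaching e:
  (a¹⁴)¹ = a¹⁴, (a¹⁴)² = a⁵, (a¹⁴)³ = a¹⁹, (a¹⁴)⁴ = a¹⁰, (a¹⁴)⁵ = a, (a¹⁴)⁶ = a¹⁵, (a¹⁴)⁷ = a⁶, (a¹⁴)⁸ = a²⁰, (a¹⁴)⁹ = a¹¹, (a¹⁴)¹⁰ = a², (a¹⁴)¹¹ = a¹⁶, (a¹⁴)¹² = a⁷, (a¹⁴)¹³ = a²¹, (a¹⁴)¹⁴ = a¹², (a¹⁴)¹⁵ = a³, (a¹⁴)¹⁶ = a¹⁷, (a¹⁴)¹⁷ = a⁸, (a¹⁴)¹⁸ = a²², (a¹⁴)¹⁹ = a¹³, (a¹⁴)²⁰ = a⁴, (a¹⁴)²¹ = a¹⁸, (a¹⁴)²² = a⁹, (a¹⁴)²³ = e.
The smallest positive k with (a¹⁴)ᵏ = e is 23.

Answer: 23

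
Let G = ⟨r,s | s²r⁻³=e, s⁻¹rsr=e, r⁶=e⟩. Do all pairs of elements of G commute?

r·s = rs but s·r = r²s⁻¹, so r·s ≠ s·r and G is not abelian.

Answer: No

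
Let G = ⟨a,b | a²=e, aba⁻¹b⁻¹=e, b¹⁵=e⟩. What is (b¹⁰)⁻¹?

The order of (b¹⁰) is 3 (smallest k with (b¹⁰)ᵏ = e), so (b¹⁰)⁻¹ = (b¹⁰)² = b⁵.
Check: (b¹⁰) · (b⁵) → (b¹⁰) · b⁵ = e, giving e as required.

Answer: b⁵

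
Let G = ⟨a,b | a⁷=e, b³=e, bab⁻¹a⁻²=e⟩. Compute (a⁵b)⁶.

Compute successive powers of (a⁵b), reducing at each step:
  (a⁵b)²: (a⁵b) · a⁵ = ab;   (ab) · b = ab²
  (a⁵b)³: (ab²) · a⁵ = b²;   (b²) · b = e
  (a⁵b)⁴: e · a⁵ = a⁵;   (a⁵) · b = a⁵b
  (a⁵b)⁵: (a⁵b) · a⁵ = ab;   (ab) · b = ab²
  (a⁵b)⁶: (ab²) · a⁵ = b²;   (b²) · b = e

Answer: e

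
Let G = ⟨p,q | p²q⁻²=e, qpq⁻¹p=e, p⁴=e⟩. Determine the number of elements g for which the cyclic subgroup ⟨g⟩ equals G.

⟨g⟩ = G would require ord(g) = |G| = 8, but the maximum element order in G is 4 < 8. So G is not cyclic and no single element generates it: the count is 0.

Answer: 0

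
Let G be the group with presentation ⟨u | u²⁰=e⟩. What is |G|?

G is generated by a single element, so G is cyclic. The relator gives u²⁰ = e and no smaller power is forced to be e, so the 20 powers {e, u, u², u³, u⁴, u⁵, u⁶, u⁷, u⁸, u⁹, u¹², u¹³, u¹¹, u¹⁰, u¹⁴, u¹⁵, u¹⁶, u¹⁷, u¹⁸, u¹⁹} are distinct. Hence |G| = 20.

Answer: 20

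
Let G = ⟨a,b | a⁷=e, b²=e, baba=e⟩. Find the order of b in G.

Compute successive powers until reaching e:
  b¹ = b, b² = e.
The smallest positive k with bᵏ = e is 2.

Answer: 2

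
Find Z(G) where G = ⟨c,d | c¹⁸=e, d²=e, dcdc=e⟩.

An element z ∈ Z(G) iff z commutes with every generator.
For example c⁹ is central: (c⁹)·c = c¹⁰ = c·(c⁹); (c⁹)·d = c⁹d = d·(c⁹).
Whereas c ∉ Z(G) since c·d = cd ≠ c¹⁷d = d·c.
Checking each of the 36 elements this way gives Z(G) = {e, c⁹}, of order 2.

Answer: {e, c⁹}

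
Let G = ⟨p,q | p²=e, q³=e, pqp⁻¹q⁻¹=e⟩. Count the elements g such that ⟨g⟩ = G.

G is cyclic of order 6. An element generates G iff its order is 6, and a cyclic group of order 6 has exactly φ(6) = 2 such elements.

Answer: 2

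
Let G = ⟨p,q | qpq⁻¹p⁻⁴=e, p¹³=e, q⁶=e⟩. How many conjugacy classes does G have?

The conjugacy classes (representative and size) are:
  [e] (size 1), [p⁴] (size 6), [p¹¹] (size 6), [p⁷q] (size 13), [p⁸q²] (size 13), [p¹²q³] (size 13), [p⁵q⁴] (size 13), [p¹¹q⁵] (size 13).
Class equation: 1 + 6 + 6 + 13 + 13 + 13 + 13 + 13 = 78 = |G|. So G has 8 conjugacy classes.

Answer: 8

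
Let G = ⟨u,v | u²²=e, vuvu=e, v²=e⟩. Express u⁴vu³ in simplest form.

Multiply left to right, reducing at each step:
  (u⁴) · v = u⁴v
  (u⁴v) · u³ = uv

Answer: uv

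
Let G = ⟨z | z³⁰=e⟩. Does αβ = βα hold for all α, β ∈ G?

G has a single generator, so G is cyclic and hence abelian.

Answer: Yes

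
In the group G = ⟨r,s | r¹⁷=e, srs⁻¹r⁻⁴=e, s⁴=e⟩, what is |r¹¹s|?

Compute successive powers until reaching e:
  (r¹¹s)¹ = r¹¹s, (r¹¹s)² = r⁴s², (r¹¹s)³ = r¹⁰s³, (r¹¹s)⁴ = e.
The smallest positive k with (r¹¹s)ᵏ = e is 4.

Answer: 4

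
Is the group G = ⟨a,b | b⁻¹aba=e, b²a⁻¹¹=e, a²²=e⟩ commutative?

a·b = ab but b·a = a¹⁰b⁻¹, so a·b ≠ b·a and G is not abelian.

Answer: No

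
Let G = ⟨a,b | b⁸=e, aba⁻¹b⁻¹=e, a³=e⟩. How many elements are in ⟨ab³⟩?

|⟨ab³⟩| equals the order of ab³. Compute successive powers until reaching e:
  (ab³)¹ = ab³, (ab³)² = a²b⁶, (ab³)³ = b, (ab³)⁴ = ab⁴, (ab³)⁵ = a²b⁷, (ab³)⁶ = b², (ab³)⁷ = ab⁵, (ab³)⁸ = a², (ab³)⁹ = b³, (ab³)¹⁰ = ab⁶, (ab³)¹¹ = a²b, (ab³)¹² = b⁴, (ab³)¹³ = ab⁷, (ab³)¹⁴ = a²b², (ab³)¹⁵ = b⁵, (ab³)¹⁶ = a, (ab³)¹⁷ = a²b³, (ab³)¹⁸ = b⁶, (ab³)¹⁹ = ab, (ab³)²⁰ = a²b⁴, (ab³)²¹ = b⁷, (ab³)²² = ab², (ab³)²³ = a²b⁵, (ab³)²⁴ = e.
The smallest positive k with (ab³)ᵏ = e is 24, so |⟨ab³⟩| = 24.

Answer: 24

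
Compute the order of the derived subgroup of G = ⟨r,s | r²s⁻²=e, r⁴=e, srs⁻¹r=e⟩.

G' = [G, G] is generated by all commutators. The generator-pair commutators are: [r, s] = r².
The subgroup they normally generate is {e, r²}, of order 2.
Check: |G/G'| = 8/2 = 4 is the order of the abelianisation.

Answer: 2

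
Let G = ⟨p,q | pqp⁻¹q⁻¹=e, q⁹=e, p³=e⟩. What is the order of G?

Enumerate words in the generators, reducing via the relations: the distinct elements are
  {e, p, q, pq, p², q², q³, q⁴, q⁵, q⁶, q⁷, q⁸, pq², pq³, pq⁴, pq⁵, pq⁶, pq⁷, pq⁸, p²q, p²q², p²q³, p²q⁴, p²q⁵, p²q⁶, p²q⁷, p²q⁸}.
No further products give new elements, so |G| = 27.

Answer: 27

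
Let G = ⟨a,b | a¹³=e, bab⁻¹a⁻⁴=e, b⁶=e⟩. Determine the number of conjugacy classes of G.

The conjugacy classes (representative and size) are:
  [e] (size 1), [a⁴] (size 6), [a¹¹] (size 6), [a⁷b] (size 13), [a⁸b²] (size 13), [a¹²b³] (size 13), [a⁵b⁴] (size 13), [a¹¹b⁵] (size 13).
Class equation: 1 + 6 + 6 + 13 + 13 + 13 + 13 + 13 = 78 = |G|. So G has 8 conjugacy classes.

Answer: 8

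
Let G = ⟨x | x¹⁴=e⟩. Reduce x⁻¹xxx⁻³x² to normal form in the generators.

Multiply left to right, reducing at each step:
  (x¹³) · x = e
  e · x = x
  x · x⁻³ = x¹²
  (x¹²) · x² = e

Answer: e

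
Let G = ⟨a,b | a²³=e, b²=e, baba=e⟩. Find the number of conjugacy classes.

The conjugacy classes (representative and size) are:
  [e] (size 1), [a] (size 2), [a²¹] (size 2), [a²⁰] (size 2), [a⁴] (size 2), [a¹⁸] (size 2), [a⁶] (size 2), [a¹⁶] (size 2), [a⁸] (size 2), [a⁹] (size 2), [a¹⁰] (size 2), [a¹²] (size 2), [a¹⁸b] (size 23).
Class equation: 1 + 2 + 2 + 2 + 2 + 2 + 2 + 2 + 2 + 2 + 2 + 2 + 23 = 46 = |G|. So G has 13 conjugacy classes.

Answer: 13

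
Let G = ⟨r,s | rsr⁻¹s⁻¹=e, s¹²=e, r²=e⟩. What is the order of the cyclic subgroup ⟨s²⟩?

|⟨s²⟩| equals the order of s². Compute successive powers until reaching e:
  (s²)¹ = s², (s²)² = s⁴, (s²)³ = s⁶, (s²)⁴ = s⁸, (s²)⁵ = s¹⁰, (s²)⁶ = e.
The smallest positive k with (s²)ᵏ = e is 6, so |⟨s²⟩| = 6.

Answer: 6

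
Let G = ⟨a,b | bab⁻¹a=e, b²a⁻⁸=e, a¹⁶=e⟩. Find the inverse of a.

The order of a is 16 (smallest k with aᵏ = e), so a⁻¹ = a¹⁵ = a¹⁵.
Check: a · (a¹⁵) → a · a¹⁵ = e, giving e as required.

Answer: a¹⁵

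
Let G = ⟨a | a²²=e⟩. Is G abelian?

G has a single generator, so G is cyclic and hence abelian.

Answer: Yes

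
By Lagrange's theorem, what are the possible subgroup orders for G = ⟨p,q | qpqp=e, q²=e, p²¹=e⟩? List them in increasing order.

|G| = 42 = 2 · 3 · 7. By Lagrange's theorem the order of any subgroup divides 42; the divisors of 42 are 1, 2, 3, 6, 7, 14, 21, 42.

Answer: 1, 2, 3, 6, 7, 14, 21, 42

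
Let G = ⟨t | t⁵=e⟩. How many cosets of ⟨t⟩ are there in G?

First find ord(t) by computing successive powers:
  t¹ = t, t² = t², t³ = t³, t⁴ = t⁴, t⁵ = e.
So |⟨t⟩| = ord(t) = 5. With |G| = 5, by Lagrange [G : ⟨t⟩] = 5/5 = 1.

Answer: 1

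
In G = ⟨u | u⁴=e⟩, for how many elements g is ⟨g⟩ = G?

G is cyclic of order 4. An element generates G iff its order is 4, and a cyclic group of order 4 has exactly φ(4) = 2 such elements.

Answer: 2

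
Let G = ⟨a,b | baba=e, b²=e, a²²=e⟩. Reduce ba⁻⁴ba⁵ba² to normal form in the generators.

Multiply left to right, reducing at each step:
  b · a⁻⁴ = a⁴b
  (a⁴b) · b = a⁴
  (a⁴) · a⁵ = a⁹
  (a⁹) · b = a⁹b
  (a⁹b) · a² = a⁷b

Answer: a⁷b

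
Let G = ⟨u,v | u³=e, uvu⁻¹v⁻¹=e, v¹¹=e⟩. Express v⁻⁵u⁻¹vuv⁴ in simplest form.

Multiply left to right, reducing at each step:
  (v⁶) · u⁻¹ = u²v⁶
  (u²v⁶) · v = u²v⁷
  (u²v⁷) · u = v⁷
  (v⁷) · v⁴ = e

Answer: e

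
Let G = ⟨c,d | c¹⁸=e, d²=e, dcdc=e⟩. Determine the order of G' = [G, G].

G' = [G, G] is generated by all commutators. The generator-pair commutators are: [c, d] = c².
The subgroup they normally generate is {e, c², c⁴, c⁶, c⁸, c¹⁰, c¹², c¹⁴, c¹⁶}, of order 9.
Check: |G/G'| = 36/9 = 4 is the order of the abelianisation.

Answer: 9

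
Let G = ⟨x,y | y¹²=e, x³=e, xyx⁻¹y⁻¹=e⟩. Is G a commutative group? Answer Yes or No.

Each pair of generators commutes: x·y = xy = y·x. Since the generators pairwise commute, every element of G commutes with every other, so G is abelian.

Answer: Yes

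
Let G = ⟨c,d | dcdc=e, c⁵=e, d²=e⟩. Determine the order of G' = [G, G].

G' = [G, G] is generated by all commutators. The generator-pair commutators are: [c, d] = c².
The subgroup they normally generate is {e, c, c², c³, c⁴}, of order 5.
Check: |G/G'| = 10/5 = 2 is the order of the abelianisation.

Answer: 5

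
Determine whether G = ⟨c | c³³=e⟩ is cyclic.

|G| = 33. The element c has order 33 (its powers give 33 distinct elements), so ⟨c⟩ = G and G is cyclic.

Answer: Yes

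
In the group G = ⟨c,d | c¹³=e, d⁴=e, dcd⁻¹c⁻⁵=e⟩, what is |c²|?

Compute successive powers until reaching e:
  (c²)¹ = c², (c²)² = c⁴, (c²)³ = c⁶, (c²)⁴ = c⁸, (c²)⁵ = c¹⁰, (c²)⁶ = c¹², (c²)⁷ = c, (c²)⁸ = c³, (c²)⁹ = c⁵, (c²)¹⁰ = c⁷, (c²)¹¹ = c⁹, (c²)¹² = c¹¹, (c²)¹³ = e.
The smallest positive k with (c²)ᵏ = e is 13.

Answer: 13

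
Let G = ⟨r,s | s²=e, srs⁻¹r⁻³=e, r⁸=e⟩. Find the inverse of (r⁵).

The order of (r⁵) is 8 (smallest k with (r⁵)ᵏ = e), so (r⁵)⁻¹ = (r⁵)⁷ = r³.
Check: (r⁵) · (r³) → (r⁵) · r³ = e, giving e as required.

Answer: r³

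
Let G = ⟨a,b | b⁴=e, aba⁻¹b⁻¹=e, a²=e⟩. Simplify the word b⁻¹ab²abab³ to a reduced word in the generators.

Multiply left to right, reducing at each step:
  (b³) · a = ab³
  (ab³) · b² = ab
  (ab) · a = b
  b · b = b²
  (b²) · a = ab²
  (ab²) · b³ = ab

Answer: ab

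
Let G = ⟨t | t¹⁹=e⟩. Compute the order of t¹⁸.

Compute successive powers until reaching e:
  (t¹⁸)¹ = t¹⁸, (t¹⁸)² = t¹⁷, (t¹⁸)³ = t¹⁶, (t¹⁸)⁴ = t¹⁵, (t¹⁸)⁵ = t¹⁴, (t¹⁸)⁶ = t¹³, (t¹⁸)⁷ = t¹², (t¹⁸)⁸ = t¹¹, (t¹⁸)⁹ = t¹⁰, (t¹⁸)¹⁰ = t⁹, (t¹⁸)¹¹ = t⁸, (t¹⁸)¹² = t⁷, (t¹⁸)¹³ = t⁶, (t¹⁸)¹⁴ = t⁵, (t¹⁸)¹⁵ = t⁴, (t¹⁸)¹⁶ = t³, (t¹⁸)¹⁷ = t², (t¹⁸)¹⁸ = t, (t¹⁸)¹⁹ = e.
The smallest positive k with (t¹⁸)ᵏ = e is 19.

Answer: 19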